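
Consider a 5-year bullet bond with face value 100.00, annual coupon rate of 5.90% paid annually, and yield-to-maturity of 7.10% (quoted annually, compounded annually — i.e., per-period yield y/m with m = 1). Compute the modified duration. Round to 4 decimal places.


Answer: Modified duration = 4.1623

Derivation:
Coupon per period c = face * coupon_rate / m = 5.900000
Periods per year m = 1; per-period yield y/m = 0.071000
Number of cashflows N = 5
Cashflows (t years, CF_t, discount factor 1/(1+y/m)^(m*t), PV):
  t = 1.0000: CF_t = 5.900000, DF = 0.933707, PV = 5.508870
  t = 2.0000: CF_t = 5.900000, DF = 0.871808, PV = 5.143670
  t = 3.0000: CF_t = 5.900000, DF = 0.814013, PV = 4.802679
  t = 4.0000: CF_t = 5.900000, DF = 0.760050, PV = 4.484295
  t = 5.0000: CF_t = 105.900000, DF = 0.709664, PV = 75.153395
Price P = sum_t PV_t = 95.092909
First compute Macaulay numerator sum_t t * PV_t:
  t * PV_t at t = 1.0000: 5.508870
  t * PV_t at t = 2.0000: 10.287339
  t * PV_t at t = 3.0000: 14.408038
  t * PV_t at t = 4.0000: 17.937178
  t * PV_t at t = 5.0000: 375.766976
Macaulay duration D = 423.908402 / 95.092909 = 4.457834
Modified duration = D / (1 + y/m) = 4.457834 / (1 + 0.071000) = 4.162310


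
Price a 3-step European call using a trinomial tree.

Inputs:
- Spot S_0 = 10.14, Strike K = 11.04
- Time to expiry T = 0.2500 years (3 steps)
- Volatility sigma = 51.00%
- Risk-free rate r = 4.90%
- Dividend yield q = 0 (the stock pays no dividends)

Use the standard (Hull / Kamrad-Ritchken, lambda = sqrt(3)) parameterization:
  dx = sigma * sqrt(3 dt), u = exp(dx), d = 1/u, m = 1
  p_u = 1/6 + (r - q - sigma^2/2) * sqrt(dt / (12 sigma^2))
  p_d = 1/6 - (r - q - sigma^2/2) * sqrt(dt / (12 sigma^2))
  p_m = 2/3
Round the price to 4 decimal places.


Answer: Price = V(0,0) = 0.7492

Derivation:
dt = T/N = 0.083333; dx = sigma*sqrt(3*dt) = 0.255000
u = exp(dx) = 1.290462; d = 1/u = 0.774916
p_u = 0.153423, p_m = 0.666667, p_d = 0.179910
Discount per step: exp(-r*dt) = 0.995925
Stock lattice S(k, j) with j the centered position index:
  k=0: S(0,+0) = 10.1400
  k=1: S(1,-1) = 7.8577; S(1,+0) = 10.1400; S(1,+1) = 13.0853
  k=2: S(2,-2) = 6.0890; S(2,-1) = 7.8577; S(2,+0) = 10.1400; S(2,+1) = 13.0853; S(2,+2) = 16.8861
  k=3: S(3,-3) = 4.7185; S(3,-2) = 6.0890; S(3,-1) = 7.8577; S(3,+0) = 10.1400; S(3,+1) = 13.0853; S(3,+2) = 16.8861; S(3,+3) = 21.7908
Terminal payoffs V(N, j) = max(S_T - K, 0):
  V(3,-3) = 0.000000; V(3,-2) = 0.000000; V(3,-1) = 0.000000; V(3,+0) = 0.000000; V(3,+1) = 2.045281; V(3,+2) = 5.846053; V(3,+3) = 10.750803
Backward induction: V(k, j) = exp(-r*dt) * [p_u * V(k+1, j+1) + p_m * V(k+1, j) + p_d * V(k+1, j-1)]
  V(2,-2) = exp(-r*dt) * [p_u*0.000000 + p_m*0.000000 + p_d*0.000000] = 0.000000
  V(2,-1) = exp(-r*dt) * [p_u*0.000000 + p_m*0.000000 + p_d*0.000000] = 0.000000
  V(2,+0) = exp(-r*dt) * [p_u*2.045281 + p_m*0.000000 + p_d*0.000000] = 0.312515
  V(2,+1) = exp(-r*dt) * [p_u*5.846053 + p_m*2.045281 + p_d*0.000000] = 2.251229
  V(2,+2) = exp(-r*dt) * [p_u*10.750803 + p_m*5.846053 + p_d*2.045281] = 5.890655
  V(1,-1) = exp(-r*dt) * [p_u*0.312515 + p_m*0.000000 + p_d*0.000000] = 0.047752
  V(1,+0) = exp(-r*dt) * [p_u*2.251229 + p_m*0.312515 + p_d*0.000000] = 0.551478
  V(1,+1) = exp(-r*dt) * [p_u*5.890655 + p_m*2.251229 + p_d*0.312515] = 2.450780
  V(0,+0) = exp(-r*dt) * [p_u*2.450780 + p_m*0.551478 + p_d*0.047752] = 0.749184


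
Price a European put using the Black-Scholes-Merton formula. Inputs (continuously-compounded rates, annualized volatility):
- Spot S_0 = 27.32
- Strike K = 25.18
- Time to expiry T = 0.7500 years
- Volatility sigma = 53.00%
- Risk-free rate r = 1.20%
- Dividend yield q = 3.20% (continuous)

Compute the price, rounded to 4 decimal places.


Answer: Price = 3.8750

Derivation:
d1 = (ln(S/K) + (r - q + 0.5*sigma^2) * T) / (sigma * sqrt(T)) = 0.37452931
d2 = d1 - sigma * sqrt(T) = -0.08446415
exp(-rT) = 0.99104038; exp(-qT) = 0.97628571
P = K * exp(-rT) * N(-d2) - S_0 * exp(-qT) * N(-d1)
N(-d1) = 0.35400528; N(-d2) = 0.53365630
P = 25.1800 * 0.99104038 * 0.53365630 - 27.3200 * 0.97628571 * 0.35400528 = 3.8750


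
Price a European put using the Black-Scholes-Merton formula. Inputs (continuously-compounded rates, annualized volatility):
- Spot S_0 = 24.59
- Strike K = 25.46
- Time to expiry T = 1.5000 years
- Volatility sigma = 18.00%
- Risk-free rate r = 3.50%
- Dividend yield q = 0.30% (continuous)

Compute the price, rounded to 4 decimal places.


Answer: Price = 1.9774

Derivation:
d1 = (ln(S/K) + (r - q + 0.5*sigma^2) * T) / (sigma * sqrt(T)) = 0.17024527
d2 = d1 - sigma * sqrt(T) = -0.05020881
exp(-rT) = 0.94885432; exp(-qT) = 0.99551011
P = K * exp(-rT) * N(-d2) - S_0 * exp(-qT) * N(-d1)
N(-d1) = 0.43240863; N(-d2) = 0.52002200
P = 25.4600 * 0.94885432 * 0.52002200 - 24.5900 * 0.99551011 * 0.43240863 = 1.9774


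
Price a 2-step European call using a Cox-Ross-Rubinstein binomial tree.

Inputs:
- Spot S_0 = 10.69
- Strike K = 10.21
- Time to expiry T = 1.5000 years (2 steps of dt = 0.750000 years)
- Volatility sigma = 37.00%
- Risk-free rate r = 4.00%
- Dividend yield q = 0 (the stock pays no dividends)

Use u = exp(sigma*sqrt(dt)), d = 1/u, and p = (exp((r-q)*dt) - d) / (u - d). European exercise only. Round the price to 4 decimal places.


Answer: Price = V(0,0) = 2.2981

Derivation:
dt = T/N = 0.750000
u = exp(sigma*sqrt(dt)) = 1.377719; d = 1/u = 0.725837
p = (exp((r-q)*dt) - d) / (u - d) = 0.467289
Discount per step: exp(-r*dt) = 0.970446
Stock lattice S(k, i) with i counting down-moves:
  k=0: S(0,0) = 10.6900
  k=1: S(1,0) = 14.7278; S(1,1) = 7.7592
  k=2: S(2,0) = 20.2908; S(2,1) = 10.6900; S(2,2) = 5.6319
Terminal payoffs V(N, i) = max(S_T - K, 0):
  V(2,0) = 10.080799; V(2,1) = 0.480000; V(2,2) = 0.000000
Backward induction: V(k, i) = exp(-r*dt) * [p * V(k+1, i) + (1-p) * V(k+1, i+1)].
  V(1,0) = exp(-r*dt) * [p*10.080799 + (1-p)*0.480000] = 4.819570
  V(1,1) = exp(-r*dt) * [p*0.480000 + (1-p)*0.000000] = 0.217670
  V(0,0) = exp(-r*dt) * [p*4.819570 + (1-p)*0.217670] = 2.298099


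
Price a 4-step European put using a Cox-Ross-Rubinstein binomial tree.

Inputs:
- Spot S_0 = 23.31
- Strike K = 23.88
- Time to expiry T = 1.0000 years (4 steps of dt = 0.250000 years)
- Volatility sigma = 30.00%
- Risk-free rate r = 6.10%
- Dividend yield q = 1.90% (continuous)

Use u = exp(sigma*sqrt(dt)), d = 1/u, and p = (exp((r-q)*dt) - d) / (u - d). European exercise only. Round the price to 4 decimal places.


dt = T/N = 0.250000
u = exp(sigma*sqrt(dt)) = 1.161834; d = 1/u = 0.860708
p = (exp((r-q)*dt) - d) / (u - d) = 0.497623
Discount per step: exp(-r*dt) = 0.984866
Stock lattice S(k, i) with i counting down-moves:
  k=0: S(0,0) = 23.3100
  k=1: S(1,0) = 27.0824; S(1,1) = 20.0631
  k=2: S(2,0) = 31.4652; S(2,1) = 23.3100; S(2,2) = 17.2685
  k=3: S(3,0) = 36.5574; S(3,1) = 27.0824; S(3,2) = 20.0631; S(3,3) = 14.8631
  k=4: S(4,0) = 42.4736; S(4,1) = 31.4652; S(4,2) = 23.3100; S(4,3) = 17.2685; S(4,4) = 12.7928
Terminal payoffs V(N, i) = max(K - S_T, 0):
  V(4,0) = 0.000000; V(4,1) = 0.000000; V(4,2) = 0.570000; V(4,3) = 6.611527; V(4,4) = 11.087201
Backward induction: V(k, i) = exp(-r*dt) * [p * V(k+1, i) + (1-p) * V(k+1, i+1)].
  V(3,0) = exp(-r*dt) * [p*0.000000 + (1-p)*0.000000] = 0.000000
  V(3,1) = exp(-r*dt) * [p*0.000000 + (1-p)*0.570000] = 0.282021
  V(3,2) = exp(-r*dt) * [p*0.570000 + (1-p)*6.611527] = 3.550564
  V(3,3) = exp(-r*dt) * [p*6.611527 + (1-p)*11.087201] = 8.725913
  V(2,0) = exp(-r*dt) * [p*0.000000 + (1-p)*0.282021] = 0.139537
  V(2,1) = exp(-r*dt) * [p*0.282021 + (1-p)*3.550564] = 1.894942
  V(2,2) = exp(-r*dt) * [p*3.550564 + (1-p)*8.725913] = 6.057456
  V(1,0) = exp(-r*dt) * [p*0.139537 + (1-p)*1.894942] = 1.005954
  V(1,1) = exp(-r*dt) * [p*1.894942 + (1-p)*6.057456] = 3.925767
  V(0,0) = exp(-r*dt) * [p*1.005954 + (1-p)*3.925767] = 2.435377

Answer: Price = V(0,0) = 2.4354


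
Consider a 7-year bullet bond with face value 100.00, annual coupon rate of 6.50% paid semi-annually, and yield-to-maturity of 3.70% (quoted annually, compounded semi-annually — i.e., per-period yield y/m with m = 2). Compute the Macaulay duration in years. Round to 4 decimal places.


Answer: Macaulay duration = 5.8462 years

Derivation:
Coupon per period c = face * coupon_rate / m = 3.250000
Periods per year m = 2; per-period yield y/m = 0.018500
Number of cashflows N = 14
Cashflows (t years, CF_t, discount factor 1/(1+y/m)^(m*t), PV):
  t = 0.5000: CF_t = 3.250000, DF = 0.981836, PV = 3.190967
  t = 1.0000: CF_t = 3.250000, DF = 0.964002, PV = 3.133006
  t = 1.5000: CF_t = 3.250000, DF = 0.946492, PV = 3.076099
  t = 2.0000: CF_t = 3.250000, DF = 0.929300, PV = 3.020225
  t = 2.5000: CF_t = 3.250000, DF = 0.912420, PV = 2.965365
  t = 3.0000: CF_t = 3.250000, DF = 0.895847, PV = 2.911502
  t = 3.5000: CF_t = 3.250000, DF = 0.879575, PV = 2.858618
  t = 4.0000: CF_t = 3.250000, DF = 0.863598, PV = 2.806694
  t = 4.5000: CF_t = 3.250000, DF = 0.847912, PV = 2.755713
  t = 5.0000: CF_t = 3.250000, DF = 0.832510, PV = 2.705659
  t = 5.5000: CF_t = 3.250000, DF = 0.817389, PV = 2.656513
  t = 6.0000: CF_t = 3.250000, DF = 0.802542, PV = 2.608260
  t = 6.5000: CF_t = 3.250000, DF = 0.787964, PV = 2.560884
  t = 7.0000: CF_t = 103.250000, DF = 0.773652, PV = 79.879547
Price P = sum_t PV_t = 117.129054
Macaulay numerator sum_t t * PV_t:
  t * PV_t at t = 0.5000: 1.595484
  t * PV_t at t = 1.0000: 3.133006
  t * PV_t at t = 1.5000: 4.614148
  t * PV_t at t = 2.0000: 6.040449
  t * PV_t at t = 2.5000: 7.413413
  t * PV_t at t = 3.0000: 8.734507
  t * PV_t at t = 3.5000: 10.005163
  t * PV_t at t = 4.0000: 11.226777
  t * PV_t at t = 4.5000: 12.400711
  t * PV_t at t = 5.0000: 13.528294
  t * PV_t at t = 5.5000: 14.610823
  t * PV_t at t = 6.0000: 15.649563
  t * PV_t at t = 6.5000: 16.645747
  t * PV_t at t = 7.0000: 559.156829
Macaulay duration D = (sum_t t * PV_t) / P = 684.754914 / 117.129054 = 5.846158


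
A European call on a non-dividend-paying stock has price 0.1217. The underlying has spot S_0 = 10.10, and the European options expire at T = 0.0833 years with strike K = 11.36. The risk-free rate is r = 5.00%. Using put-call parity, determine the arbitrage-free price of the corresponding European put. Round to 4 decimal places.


Put-call parity: C - P = S_0 * exp(-qT) - K * exp(-rT).
S_0 * exp(-qT) = 10.1000 * 1.00000000 = 10.10000000
K * exp(-rT) = 11.3600 * 0.99584366 = 11.31278400
P = C - S*exp(-qT) + K*exp(-rT)
P = 0.1217 - 10.10000000 + 11.31278400 = 1.3345

Answer: Put price = 1.3345


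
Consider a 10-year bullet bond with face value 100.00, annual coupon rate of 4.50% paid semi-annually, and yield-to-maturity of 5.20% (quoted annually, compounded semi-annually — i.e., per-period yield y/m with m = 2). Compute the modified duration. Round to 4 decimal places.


Answer: Modified duration = 7.8939

Derivation:
Coupon per period c = face * coupon_rate / m = 2.250000
Periods per year m = 2; per-period yield y/m = 0.026000
Number of cashflows N = 20
Cashflows (t years, CF_t, discount factor 1/(1+y/m)^(m*t), PV):
  t = 0.5000: CF_t = 2.250000, DF = 0.974659, PV = 2.192982
  t = 1.0000: CF_t = 2.250000, DF = 0.949960, PV = 2.137410
  t = 1.5000: CF_t = 2.250000, DF = 0.925887, PV = 2.083245
  t = 2.0000: CF_t = 2.250000, DF = 0.902424, PV = 2.030454
  t = 2.5000: CF_t = 2.250000, DF = 0.879555, PV = 1.979000
  t = 3.0000: CF_t = 2.250000, DF = 0.857266, PV = 1.928850
  t = 3.5000: CF_t = 2.250000, DF = 0.835542, PV = 1.879970
  t = 4.0000: CF_t = 2.250000, DF = 0.814369, PV = 1.832330
  t = 4.5000: CF_t = 2.250000, DF = 0.793732, PV = 1.785896
  t = 5.0000: CF_t = 2.250000, DF = 0.773618, PV = 1.740640
  t = 5.5000: CF_t = 2.250000, DF = 0.754013, PV = 1.696530
  t = 6.0000: CF_t = 2.250000, DF = 0.734906, PV = 1.653538
  t = 6.5000: CF_t = 2.250000, DF = 0.716282, PV = 1.611636
  t = 7.0000: CF_t = 2.250000, DF = 0.698131, PV = 1.570795
  t = 7.5000: CF_t = 2.250000, DF = 0.680440, PV = 1.530989
  t = 8.0000: CF_t = 2.250000, DF = 0.663197, PV = 1.492192
  t = 8.5000: CF_t = 2.250000, DF = 0.646390, PV = 1.454378
  t = 9.0000: CF_t = 2.250000, DF = 0.630010, PV = 1.417523
  t = 9.5000: CF_t = 2.250000, DF = 0.614045, PV = 1.381601
  t = 10.0000: CF_t = 102.250000, DF = 0.598484, PV = 61.195023
Price P = sum_t PV_t = 94.594981
First compute Macaulay numerator sum_t t * PV_t:
  t * PV_t at t = 0.5000: 1.096491
  t * PV_t at t = 1.0000: 2.137410
  t * PV_t at t = 1.5000: 3.124868
  t * PV_t at t = 2.0000: 4.060907
  t * PV_t at t = 2.5000: 4.947499
  t * PV_t at t = 3.0000: 5.786549
  t * PV_t at t = 3.5000: 6.579896
  t * PV_t at t = 4.0000: 7.329319
  t * PV_t at t = 4.5000: 8.036534
  t * PV_t at t = 5.0000: 8.703199
  t * PV_t at t = 5.5000: 9.330915
  t * PV_t at t = 6.0000: 9.921228
  t * PV_t at t = 6.5000: 10.475631
  t * PV_t at t = 7.0000: 10.995564
  t * PV_t at t = 7.5000: 11.482418
  t * PV_t at t = 8.0000: 11.937537
  t * PV_t at t = 8.5000: 12.362216
  t * PV_t at t = 9.0000: 12.757704
  t * PV_t at t = 9.5000: 13.125210
  t * PV_t at t = 10.0000: 611.950228
Macaulay duration D = 766.141324 / 94.594981 = 8.099175
Modified duration = D / (1 + y/m) = 8.099175 / (1 + 0.026000) = 7.893933


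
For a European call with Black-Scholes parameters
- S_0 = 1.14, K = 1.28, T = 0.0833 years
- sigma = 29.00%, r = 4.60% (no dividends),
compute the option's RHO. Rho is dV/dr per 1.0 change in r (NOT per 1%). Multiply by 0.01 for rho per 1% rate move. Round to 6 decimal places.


d1 = -1.2962782498; d2 = -1.3799772940
phi(d1) = 0.1721985369; exp(-qT) = 1.0000000000; exp(-rT) = 0.9961755320
N(d2) = 0.0837968180
Rho = K*T*exp(-rT)*N(d2) = 1.2800 * 0.0833 * 0.9961755320 * 0.0837968180 = 0.008901

Answer: Rho = 0.008901


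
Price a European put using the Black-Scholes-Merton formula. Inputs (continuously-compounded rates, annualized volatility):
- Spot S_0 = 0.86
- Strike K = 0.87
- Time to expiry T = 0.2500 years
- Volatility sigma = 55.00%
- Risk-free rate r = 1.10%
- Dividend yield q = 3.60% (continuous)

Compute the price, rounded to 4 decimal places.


d1 = (ln(S/K) + (r - q + 0.5*sigma^2) * T) / (sigma * sqrt(T)) = 0.07273337
d2 = d1 - sigma * sqrt(T) = -0.20226663
exp(-rT) = 0.99725378; exp(-qT) = 0.99104038
P = K * exp(-rT) * N(-d2) - S_0 * exp(-qT) * N(-d1)
N(-d1) = 0.47100915; N(-d2) = 0.58014586
P = 0.8700 * 0.99725378 * 0.58014586 - 0.8600 * 0.99104038 * 0.47100915 = 0.1019

Answer: Price = 0.1019


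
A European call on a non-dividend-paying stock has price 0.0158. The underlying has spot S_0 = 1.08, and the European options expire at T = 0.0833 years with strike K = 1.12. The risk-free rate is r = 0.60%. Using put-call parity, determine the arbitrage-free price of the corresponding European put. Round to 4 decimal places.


Put-call parity: C - P = S_0 * exp(-qT) - K * exp(-rT).
S_0 * exp(-qT) = 1.0800 * 1.00000000 = 1.08000000
K * exp(-rT) = 1.1200 * 0.99950032 = 1.11944036
P = C - S*exp(-qT) + K*exp(-rT)
P = 0.0158 - 1.08000000 + 1.11944036 = 0.0552

Answer: Put price = 0.0552


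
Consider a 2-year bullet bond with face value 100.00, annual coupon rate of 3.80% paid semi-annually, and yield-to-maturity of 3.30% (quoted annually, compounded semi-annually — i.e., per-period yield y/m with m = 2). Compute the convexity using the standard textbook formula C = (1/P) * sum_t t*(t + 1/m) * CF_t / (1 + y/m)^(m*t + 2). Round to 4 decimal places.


Coupon per period c = face * coupon_rate / m = 1.900000
Periods per year m = 2; per-period yield y/m = 0.016500
Number of cashflows N = 4
Cashflows (t years, CF_t, discount factor 1/(1+y/m)^(m*t), PV):
  t = 0.5000: CF_t = 1.900000, DF = 0.983768, PV = 1.869159
  t = 1.0000: CF_t = 1.900000, DF = 0.967799, PV = 1.838818
  t = 1.5000: CF_t = 1.900000, DF = 0.952090, PV = 1.808970
  t = 2.0000: CF_t = 101.900000, DF = 0.936635, PV = 95.443125
Price P = sum_t PV_t = 100.960073
Convexity numerator sum_t t*(t + 1/m) * CF_t / (1+y/m)^(m*t + 2):
  t = 0.5000: term = 0.904485
  t = 1.0000: term = 2.669410
  t = 1.5000: term = 5.252160
  t = 2.0000: term = 461.848875
Convexity = (1/P) * sum = 470.674931 / 100.960073 = 4.661991

Answer: Convexity = 4.6620


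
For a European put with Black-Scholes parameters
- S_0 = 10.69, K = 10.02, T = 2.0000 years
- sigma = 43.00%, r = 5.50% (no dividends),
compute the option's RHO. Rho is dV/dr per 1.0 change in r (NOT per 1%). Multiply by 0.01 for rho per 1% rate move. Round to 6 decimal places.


Answer: Rho = -9.096081

Derivation:
d1 = 0.5913807470; d2 = -0.0167310848
phi(d1) = 0.3349399131; exp(-qT) = 1.0000000000; exp(-rT) = 0.8958341353
N(-d2) = 0.5066744257
Rho = -K*T*exp(-rT)*N(-d2) = -10.0200 * 2.0000 * 0.8958341353 * 0.5066744257 = -9.096081


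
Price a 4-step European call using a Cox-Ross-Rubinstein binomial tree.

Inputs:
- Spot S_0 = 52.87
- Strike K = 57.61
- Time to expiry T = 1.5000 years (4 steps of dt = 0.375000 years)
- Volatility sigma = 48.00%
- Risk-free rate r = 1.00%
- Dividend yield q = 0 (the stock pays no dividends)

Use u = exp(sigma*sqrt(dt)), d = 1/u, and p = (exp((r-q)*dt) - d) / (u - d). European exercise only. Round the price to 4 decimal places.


dt = T/N = 0.375000
u = exp(sigma*sqrt(dt)) = 1.341702; d = 1/u = 0.745322
p = (exp((r-q)*dt) - d) / (u - d) = 0.433340
Discount per step: exp(-r*dt) = 0.996257
Stock lattice S(k, i) with i counting down-moves:
  k=0: S(0,0) = 52.8700
  k=1: S(1,0) = 70.9358; S(1,1) = 39.4052
  k=2: S(2,0) = 95.1746; S(2,1) = 52.8700; S(2,2) = 29.3696
  k=3: S(3,0) = 127.6960; S(3,1) = 70.9358; S(3,2) = 39.4052; S(3,3) = 21.8898
  k=4: S(4,0) = 171.3299; S(4,1) = 95.1746; S(4,2) = 52.8700; S(4,3) = 29.3696; S(4,4) = 16.3149
Terminal payoffs V(N, i) = max(S_T - K, 0):
  V(4,0) = 113.719936; V(4,1) = 37.564648; V(4,2) = 0.000000; V(4,3) = 0.000000; V(4,4) = 0.000000
Backward induction: V(k, i) = exp(-r*dt) * [p * V(k+1, i) + (1-p) * V(k+1, i+1)].
  V(3,0) = exp(-r*dt) * [p*113.719936 + (1-p)*37.564648] = 70.301625
  V(3,1) = exp(-r*dt) * [p*37.564648 + (1-p)*0.000000] = 16.217321
  V(3,2) = exp(-r*dt) * [p*0.000000 + (1-p)*0.000000] = 0.000000
  V(3,3) = exp(-r*dt) * [p*0.000000 + (1-p)*0.000000] = 0.000000
  V(2,0) = exp(-r*dt) * [p*70.301625 + (1-p)*16.217321] = 39.505768
  V(2,1) = exp(-r*dt) * [p*16.217321 + (1-p)*0.000000] = 7.001303
  V(2,2) = exp(-r*dt) * [p*0.000000 + (1-p)*0.000000] = 0.000000
  V(1,0) = exp(-r*dt) * [p*39.505768 + (1-p)*7.001303] = 21.007848
  V(1,1) = exp(-r*dt) * [p*7.001303 + (1-p)*0.000000] = 3.022586
  V(0,0) = exp(-r*dt) * [p*21.007848 + (1-p)*3.022586] = 10.775827

Answer: Price = V(0,0) = 10.7758


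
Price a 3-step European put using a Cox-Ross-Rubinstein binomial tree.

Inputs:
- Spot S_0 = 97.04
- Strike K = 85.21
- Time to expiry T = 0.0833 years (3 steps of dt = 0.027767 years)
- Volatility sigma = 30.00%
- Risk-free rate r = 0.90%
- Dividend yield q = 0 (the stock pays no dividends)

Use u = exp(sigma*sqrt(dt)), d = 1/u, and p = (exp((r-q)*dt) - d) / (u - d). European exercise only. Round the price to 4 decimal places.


Answer: Price = V(0,0) = 0.2233

Derivation:
dt = T/N = 0.027767
u = exp(sigma*sqrt(dt)) = 1.051261; d = 1/u = 0.951239
p = (exp((r-q)*dt) - d) / (u - d) = 0.490004
Discount per step: exp(-r*dt) = 0.999750
Stock lattice S(k, i) with i counting down-moves:
  k=0: S(0,0) = 97.0400
  k=1: S(1,0) = 102.0143; S(1,1) = 92.3082
  k=2: S(2,0) = 107.2436; S(2,1) = 97.0400; S(2,2) = 87.8072
  k=3: S(3,0) = 112.7410; S(3,1) = 102.0143; S(3,2) = 92.3082; S(3,3) = 83.5256
Terminal payoffs V(N, i) = max(K - S_T, 0):
  V(3,0) = 0.000000; V(3,1) = 0.000000; V(3,2) = 0.000000; V(3,3) = 1.684392
Backward induction: V(k, i) = exp(-r*dt) * [p * V(k+1, i) + (1-p) * V(k+1, i+1)].
  V(2,0) = exp(-r*dt) * [p*0.000000 + (1-p)*0.000000] = 0.000000
  V(2,1) = exp(-r*dt) * [p*0.000000 + (1-p)*0.000000] = 0.000000
  V(2,2) = exp(-r*dt) * [p*0.000000 + (1-p)*1.684392] = 0.858819
  V(1,0) = exp(-r*dt) * [p*0.000000 + (1-p)*0.000000] = 0.000000
  V(1,1) = exp(-r*dt) * [p*0.000000 + (1-p)*0.858819] = 0.437885
  V(0,0) = exp(-r*dt) * [p*0.000000 + (1-p)*0.437885] = 0.223264


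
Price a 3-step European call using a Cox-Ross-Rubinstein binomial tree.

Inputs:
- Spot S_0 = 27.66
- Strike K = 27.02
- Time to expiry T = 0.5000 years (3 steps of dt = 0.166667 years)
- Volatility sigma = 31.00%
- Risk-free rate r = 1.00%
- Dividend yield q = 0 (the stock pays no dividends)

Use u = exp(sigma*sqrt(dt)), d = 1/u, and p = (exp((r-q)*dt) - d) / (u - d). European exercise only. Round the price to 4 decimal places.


dt = T/N = 0.166667
u = exp(sigma*sqrt(dt)) = 1.134914; d = 1/u = 0.881124
p = (exp((r-q)*dt) - d) / (u - d) = 0.474976
Discount per step: exp(-r*dt) = 0.998335
Stock lattice S(k, i) with i counting down-moves:
  k=0: S(0,0) = 27.6600
  k=1: S(1,0) = 31.3917; S(1,1) = 24.3719
  k=2: S(2,0) = 35.6269; S(2,1) = 27.6600; S(2,2) = 21.4747
  k=3: S(3,0) = 40.4335; S(3,1) = 31.3917; S(3,2) = 24.3719; S(3,3) = 18.9218
Terminal payoffs V(N, i) = max(S_T - K, 0):
  V(3,0) = 13.413483; V(3,1) = 4.371724; V(3,2) = 0.000000; V(3,3) = 0.000000
Backward induction: V(k, i) = exp(-r*dt) * [p * V(k+1, i) + (1-p) * V(k+1, i+1)].
  V(2,0) = exp(-r*dt) * [p*13.413483 + (1-p)*4.371724] = 8.651906
  V(2,1) = exp(-r*dt) * [p*4.371724 + (1-p)*0.000000] = 2.073004
  V(2,2) = exp(-r*dt) * [p*0.000000 + (1-p)*0.000000] = 0.000000
  V(1,0) = exp(-r*dt) * [p*8.651906 + (1-p)*2.073004] = 5.189166
  V(1,1) = exp(-r*dt) * [p*2.073004 + (1-p)*0.000000] = 0.982986
  V(0,0) = exp(-r*dt) * [p*5.189166 + (1-p)*0.982986] = 2.975855

Answer: Price = V(0,0) = 2.9759


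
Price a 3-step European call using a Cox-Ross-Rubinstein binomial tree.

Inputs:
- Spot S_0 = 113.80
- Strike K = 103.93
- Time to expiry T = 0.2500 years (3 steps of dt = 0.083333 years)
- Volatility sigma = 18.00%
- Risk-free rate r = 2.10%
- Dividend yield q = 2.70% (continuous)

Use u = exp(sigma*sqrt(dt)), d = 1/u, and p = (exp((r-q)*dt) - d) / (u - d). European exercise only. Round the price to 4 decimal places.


Answer: Price = V(0,0) = 10.5540

Derivation:
dt = T/N = 0.083333
u = exp(sigma*sqrt(dt)) = 1.053335; d = 1/u = 0.949365
p = (exp((r-q)*dt) - d) / (u - d) = 0.482205
Discount per step: exp(-r*dt) = 0.998252
Stock lattice S(k, i) with i counting down-moves:
  k=0: S(0,0) = 113.8000
  k=1: S(1,0) = 119.8695; S(1,1) = 108.0378
  k=2: S(2,0) = 126.2628; S(2,1) = 113.8000; S(2,2) = 102.5673
  k=3: S(3,0) = 132.9971; S(3,1) = 119.8695; S(3,2) = 108.0378; S(3,3) = 97.3739
Terminal payoffs V(N, i) = max(S_T - K, 0):
  V(3,0) = 29.067070; V(3,1) = 15.939547; V(3,2) = 4.107782; V(3,3) = 0.000000
Backward induction: V(k, i) = exp(-r*dt) * [p * V(k+1, i) + (1-p) * V(k+1, i+1)].
  V(2,0) = exp(-r*dt) * [p*29.067070 + (1-p)*15.939547] = 22.230762
  V(2,1) = exp(-r*dt) * [p*15.939547 + (1-p)*4.107782] = 9.795956
  V(2,2) = exp(-r*dt) * [p*4.107782 + (1-p)*0.000000] = 1.977328
  V(1,0) = exp(-r*dt) * [p*22.230762 + (1-p)*9.795956] = 15.764465
  V(1,1) = exp(-r*dt) * [p*9.795956 + (1-p)*1.977328] = 5.737458
  V(0,0) = exp(-r*dt) * [p*15.764465 + (1-p)*5.737458] = 10.554042


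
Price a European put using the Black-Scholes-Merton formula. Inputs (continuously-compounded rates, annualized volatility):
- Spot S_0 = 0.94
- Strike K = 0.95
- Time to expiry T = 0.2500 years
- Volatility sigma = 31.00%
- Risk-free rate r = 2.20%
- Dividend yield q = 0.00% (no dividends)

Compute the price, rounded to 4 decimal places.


d1 = (ln(S/K) + (r - q + 0.5*sigma^2) * T) / (sigma * sqrt(T)) = 0.04471220
d2 = d1 - sigma * sqrt(T) = -0.11028780
exp(-rT) = 0.99451510; exp(-qT) = 1.00000000
P = K * exp(-rT) * N(-d2) - S_0 * exp(-qT) * N(-d1)
N(-d1) = 0.48216836; N(-d2) = 0.54390943
P = 0.9500 * 0.99451510 * 0.54390943 - 0.9400 * 1.00000000 * 0.48216836 = 0.0606

Answer: Price = 0.0606


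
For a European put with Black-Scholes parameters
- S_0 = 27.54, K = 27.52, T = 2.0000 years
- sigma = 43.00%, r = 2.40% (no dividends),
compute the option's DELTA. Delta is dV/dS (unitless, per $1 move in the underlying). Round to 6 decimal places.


Answer: Delta = -0.350421

Derivation:
d1 = 0.3841834150; d2 = -0.2239284168
phi(d1) = 0.3705610830; exp(-qT) = 1.0000000000; exp(-rT) = 0.9531337871
N(-d1) = 0.3504212549
Delta = -exp(-qT) * N(-d1) = -1.0000000000 * 0.3504212549 = -0.350421


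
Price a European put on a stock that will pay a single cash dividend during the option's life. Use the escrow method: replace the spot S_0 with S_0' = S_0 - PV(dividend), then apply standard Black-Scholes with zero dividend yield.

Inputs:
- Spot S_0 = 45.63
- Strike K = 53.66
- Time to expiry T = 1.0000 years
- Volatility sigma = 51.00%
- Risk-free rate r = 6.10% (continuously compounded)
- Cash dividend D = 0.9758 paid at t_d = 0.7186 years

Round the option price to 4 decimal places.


PV(D) = D * exp(-r * t_d) = 0.9758 * 0.95711225 = 0.93395013
S_0' = S_0 - PV(D) = 45.6300 - 0.93395013 = 44.69604987
d1 = (ln(S_0'/K) + (r + sigma^2/2)*T) / (sigma*sqrt(T)) = 0.01621036
d2 = d1 - sigma*sqrt(T) = -0.49378964
exp(-rT) = 0.94082324
N(-d1) = 0.49353329; N(-d2) = 0.68927263
P = K * exp(-rT) * N(-d2) - S_0' * N(-d1) = 53.6600 * 0.94082324 * 0.68927263 - 44.69604987 * 0.49353329 = 12.7386

Answer: Price = 12.7386


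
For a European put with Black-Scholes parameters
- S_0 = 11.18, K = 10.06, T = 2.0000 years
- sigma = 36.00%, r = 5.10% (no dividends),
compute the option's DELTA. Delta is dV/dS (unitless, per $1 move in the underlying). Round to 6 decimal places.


d1 = 0.6622434154; d2 = 0.1531265329
phi(d1) = 0.3203882608; exp(-qT) = 1.0000000000; exp(-rT) = 0.9030295517
N(-d1) = 0.2539076171
Delta = -exp(-qT) * N(-d1) = -1.0000000000 * 0.2539076171 = -0.253908

Answer: Delta = -0.253908


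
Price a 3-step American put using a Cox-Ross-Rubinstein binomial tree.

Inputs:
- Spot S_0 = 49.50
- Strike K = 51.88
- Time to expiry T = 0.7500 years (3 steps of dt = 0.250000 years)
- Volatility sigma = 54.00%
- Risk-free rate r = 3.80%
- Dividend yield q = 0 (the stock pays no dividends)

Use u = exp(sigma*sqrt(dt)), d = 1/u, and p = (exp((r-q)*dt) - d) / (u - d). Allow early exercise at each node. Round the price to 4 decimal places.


Answer: Price = V(0,0) = 10.5544

Derivation:
dt = T/N = 0.250000
u = exp(sigma*sqrt(dt)) = 1.309964; d = 1/u = 0.763379
p = (exp((r-q)*dt) - d) / (u - d) = 0.450371
Discount per step: exp(-r*dt) = 0.990545
Stock lattice S(k, i) with i counting down-moves:
  k=0: S(0,0) = 49.5000
  k=1: S(1,0) = 64.8432; S(1,1) = 37.7873
  k=2: S(2,0) = 84.9423; S(2,1) = 49.5000; S(2,2) = 28.8460
  k=3: S(3,0) = 111.2714; S(3,1) = 64.8432; S(3,2) = 37.7873; S(3,3) = 22.0205
Terminal payoffs V(N, i) = max(K - S_T, 0):
  V(3,0) = 0.000000; V(3,1) = 0.000000; V(3,2) = 14.092715; V(3,3) = 29.859526
Backward induction: V(k, i) = exp(-r*dt) * [p * V(k+1, i) + (1-p) * V(k+1, i+1)]; then take max(V_cont, immediate exercise) for American.
  V(2,0) = exp(-r*dt) * [p*0.000000 + (1-p)*0.000000] = 0.000000; exercise = 0.000000; V(2,0) = max -> 0.000000
  V(2,1) = exp(-r*dt) * [p*0.000000 + (1-p)*14.092715] = 7.672535; exercise = 2.380000; V(2,1) = max -> 7.672535
  V(2,2) = exp(-r*dt) * [p*14.092715 + (1-p)*29.859526] = 22.543435; exercise = 23.033962; V(2,2) = max -> 23.033962
  V(1,0) = exp(-r*dt) * [p*0.000000 + (1-p)*7.672535] = 4.177179; exercise = 0.000000; V(1,0) = max -> 4.177179
  V(1,1) = exp(-r*dt) * [p*7.672535 + (1-p)*23.033962] = 15.963254; exercise = 14.092715; V(1,1) = max -> 15.963254
  V(0,0) = exp(-r*dt) * [p*4.177179 + (1-p)*15.963254] = 10.554408; exercise = 2.380000; V(0,0) = max -> 10.554408


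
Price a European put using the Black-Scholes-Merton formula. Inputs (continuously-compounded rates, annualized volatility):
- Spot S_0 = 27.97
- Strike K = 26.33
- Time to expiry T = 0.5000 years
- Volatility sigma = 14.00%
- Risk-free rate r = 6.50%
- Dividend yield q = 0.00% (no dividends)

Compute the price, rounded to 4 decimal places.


d1 = (ln(S/K) + (r - q + 0.5*sigma^2) * T) / (sigma * sqrt(T)) = 0.98816691
d2 = d1 - sigma * sqrt(T) = 0.88917197
exp(-rT) = 0.96802245; exp(-qT) = 1.00000000
P = K * exp(-rT) * N(-d2) - S_0 * exp(-qT) * N(-d1)
N(-d1) = 0.16153545; N(-d2) = 0.18695533
P = 26.3300 * 0.96802245 * 0.18695533 - 27.9700 * 1.00000000 * 0.16153545 = 0.2470

Answer: Price = 0.2470


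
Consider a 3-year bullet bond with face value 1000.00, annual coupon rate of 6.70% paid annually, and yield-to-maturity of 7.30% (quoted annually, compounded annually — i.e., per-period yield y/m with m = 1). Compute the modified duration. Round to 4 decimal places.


Answer: Modified duration = 2.6226

Derivation:
Coupon per period c = face * coupon_rate / m = 67.000000
Periods per year m = 1; per-period yield y/m = 0.073000
Number of cashflows N = 3
Cashflows (t years, CF_t, discount factor 1/(1+y/m)^(m*t), PV):
  t = 1.0000: CF_t = 67.000000, DF = 0.931966, PV = 62.441752
  t = 2.0000: CF_t = 67.000000, DF = 0.868561, PV = 58.193618
  t = 3.0000: CF_t = 1067.000000, DF = 0.809470, PV = 863.704642
Price P = sum_t PV_t = 984.340012
First compute Macaulay numerator sum_t t * PV_t:
  t * PV_t at t = 1.0000: 62.441752
  t * PV_t at t = 2.0000: 116.387236
  t * PV_t at t = 3.0000: 2591.113925
Macaulay duration D = 2769.942913 / 984.340012 = 2.814010
Modified duration = D / (1 + y/m) = 2.814010 / (1 + 0.073000) = 2.622563


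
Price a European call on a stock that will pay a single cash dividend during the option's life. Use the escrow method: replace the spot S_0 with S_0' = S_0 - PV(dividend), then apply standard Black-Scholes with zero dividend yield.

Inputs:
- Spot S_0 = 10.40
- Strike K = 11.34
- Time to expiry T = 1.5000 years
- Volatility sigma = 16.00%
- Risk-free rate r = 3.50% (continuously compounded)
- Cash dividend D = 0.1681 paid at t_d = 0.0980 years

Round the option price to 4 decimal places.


PV(D) = D * exp(-r * t_d) = 0.1681 * 0.99657588 = 0.16752440
S_0' = S_0 - PV(D) = 10.4000 - 0.16752440 = 10.23247560
d1 = (ln(S_0'/K) + (r + sigma^2/2)*T) / (sigma*sqrt(T)) = -0.15855217
d2 = d1 - sigma*sqrt(T) = -0.35451135
exp(-rT) = 0.94885432
N(d1) = 0.43701086; N(d2) = 0.36147785
C = S_0' * N(d1) - K * exp(-rT) * N(d2) = 10.23247560 * 0.43701086 - 11.3400 * 0.94885432 * 0.36147785 = 0.5822

Answer: Price = 0.5822


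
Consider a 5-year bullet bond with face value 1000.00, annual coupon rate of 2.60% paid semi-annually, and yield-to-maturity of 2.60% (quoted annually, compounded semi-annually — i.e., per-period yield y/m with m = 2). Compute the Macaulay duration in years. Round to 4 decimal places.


Answer: Macaulay duration = 4.7209 years

Derivation:
Coupon per period c = face * coupon_rate / m = 13.000000
Periods per year m = 2; per-period yield y/m = 0.013000
Number of cashflows N = 10
Cashflows (t years, CF_t, discount factor 1/(1+y/m)^(m*t), PV):
  t = 0.5000: CF_t = 13.000000, DF = 0.987167, PV = 12.833169
  t = 1.0000: CF_t = 13.000000, DF = 0.974498, PV = 12.668479
  t = 1.5000: CF_t = 13.000000, DF = 0.961992, PV = 12.505902
  t = 2.0000: CF_t = 13.000000, DF = 0.949647, PV = 12.345412
  t = 2.5000: CF_t = 13.000000, DF = 0.937460, PV = 12.186981
  t = 3.0000: CF_t = 13.000000, DF = 0.925429, PV = 12.030583
  t = 3.5000: CF_t = 13.000000, DF = 0.913553, PV = 11.876193
  t = 4.0000: CF_t = 13.000000, DF = 0.901829, PV = 11.723783
  t = 4.5000: CF_t = 13.000000, DF = 0.890256, PV = 11.573330
  t = 5.0000: CF_t = 1013.000000, DF = 0.878831, PV = 890.256169
Price P = sum_t PV_t = 1000.000000
Macaulay numerator sum_t t * PV_t:
  t * PV_t at t = 0.5000: 6.416584
  t * PV_t at t = 1.0000: 12.668479
  t * PV_t at t = 1.5000: 18.758853
  t * PV_t at t = 2.0000: 24.690823
  t * PV_t at t = 2.5000: 30.467452
  t * PV_t at t = 3.0000: 36.091750
  t * PV_t at t = 3.5000: 41.566674
  t * PV_t at t = 4.0000: 46.895134
  t * PV_t at t = 4.5000: 52.079986
  t * PV_t at t = 5.0000: 4451.280845
Macaulay duration D = (sum_t t * PV_t) / P = 4720.916579 / 1000.000000 = 4.720917


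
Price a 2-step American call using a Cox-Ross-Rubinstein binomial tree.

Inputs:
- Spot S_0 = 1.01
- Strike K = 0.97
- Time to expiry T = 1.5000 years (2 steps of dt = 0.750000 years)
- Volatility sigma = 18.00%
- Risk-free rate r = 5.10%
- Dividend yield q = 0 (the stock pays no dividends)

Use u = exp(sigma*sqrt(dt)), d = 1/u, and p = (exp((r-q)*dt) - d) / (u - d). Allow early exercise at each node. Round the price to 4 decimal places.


Answer: Price = V(0,0) = 0.1481

Derivation:
dt = T/N = 0.750000
u = exp(sigma*sqrt(dt)) = 1.168691; d = 1/u = 0.855658
p = (exp((r-q)*dt) - d) / (u - d) = 0.585666
Discount per step: exp(-r*dt) = 0.962472
Stock lattice S(k, i) with i counting down-moves:
  k=0: S(0,0) = 1.0100
  k=1: S(1,0) = 1.1804; S(1,1) = 0.8642
  k=2: S(2,0) = 1.3795; S(2,1) = 1.0100; S(2,2) = 0.7395
Terminal payoffs V(N, i) = max(S_T - K, 0):
  V(2,0) = 0.409498; V(2,1) = 0.040000; V(2,2) = 0.000000
Backward induction: V(k, i) = exp(-r*dt) * [p * V(k+1, i) + (1-p) * V(k+1, i+1)]; then take max(V_cont, immediate exercise) for American.
  V(1,0) = exp(-r*dt) * [p*0.409498 + (1-p)*0.040000] = 0.246780; exercise = 0.210378; V(1,0) = max -> 0.246780
  V(1,1) = exp(-r*dt) * [p*0.040000 + (1-p)*0.000000] = 0.022547; exercise = 0.000000; V(1,1) = max -> 0.022547
  V(0,0) = exp(-r*dt) * [p*0.246780 + (1-p)*0.022547] = 0.148098; exercise = 0.040000; V(0,0) = max -> 0.148098


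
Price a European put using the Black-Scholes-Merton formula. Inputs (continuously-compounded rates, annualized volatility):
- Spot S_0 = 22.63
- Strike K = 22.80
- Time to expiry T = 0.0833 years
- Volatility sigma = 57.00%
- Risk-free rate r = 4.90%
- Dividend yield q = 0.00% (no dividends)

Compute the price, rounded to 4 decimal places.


d1 = (ln(S/K) + (r - q + 0.5*sigma^2) * T) / (sigma * sqrt(T)) = 0.06157432
d2 = d1 - sigma * sqrt(T) = -0.10293760
exp(-rT) = 0.99592662; exp(-qT) = 1.00000000
P = K * exp(-rT) * N(-d2) - S_0 * exp(-qT) * N(-d1)
N(-d1) = 0.47545092; N(-d2) = 0.54099375
P = 22.8000 * 0.99592662 * 0.54099375 - 22.6300 * 1.00000000 * 0.47545092 = 1.5250

Answer: Price = 1.5250


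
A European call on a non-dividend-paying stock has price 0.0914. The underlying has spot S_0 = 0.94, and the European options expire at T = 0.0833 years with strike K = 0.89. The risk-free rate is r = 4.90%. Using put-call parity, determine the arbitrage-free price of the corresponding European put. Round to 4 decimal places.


Put-call parity: C - P = S_0 * exp(-qT) - K * exp(-rT).
S_0 * exp(-qT) = 0.9400 * 1.00000000 = 0.94000000
K * exp(-rT) = 0.8900 * 0.99592662 = 0.88637469
P = C - S*exp(-qT) + K*exp(-rT)
P = 0.0914 - 0.94000000 + 0.88637469 = 0.0378

Answer: Put price = 0.0378


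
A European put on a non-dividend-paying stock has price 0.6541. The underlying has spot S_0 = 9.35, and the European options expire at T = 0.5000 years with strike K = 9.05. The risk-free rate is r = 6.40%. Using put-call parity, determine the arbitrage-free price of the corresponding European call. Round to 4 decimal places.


Put-call parity: C - P = S_0 * exp(-qT) - K * exp(-rT).
S_0 * exp(-qT) = 9.3500 * 1.00000000 = 9.35000000
K * exp(-rT) = 9.0500 * 0.96850658 = 8.76498457
C = P + S*exp(-qT) - K*exp(-rT)
C = 0.6541 + 9.35000000 - 8.76498457 = 1.2391

Answer: Call price = 1.2391


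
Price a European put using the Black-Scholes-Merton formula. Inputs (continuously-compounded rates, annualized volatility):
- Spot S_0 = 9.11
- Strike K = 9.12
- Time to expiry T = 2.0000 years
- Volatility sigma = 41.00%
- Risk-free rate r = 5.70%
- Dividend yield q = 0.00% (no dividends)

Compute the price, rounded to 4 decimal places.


Answer: Price = 1.5170

Derivation:
d1 = (ln(S/K) + (r - q + 0.5*sigma^2) * T) / (sigma * sqrt(T)) = 0.48463186
d2 = d1 - sigma * sqrt(T) = -0.09519570
exp(-rT) = 0.89225796; exp(-qT) = 1.00000000
P = K * exp(-rT) * N(-d2) - S_0 * exp(-qT) * N(-d1)
N(-d1) = 0.31396876; N(-d2) = 0.53792031
P = 9.1200 * 0.89225796 * 0.53792031 - 9.1100 * 1.00000000 * 0.31396876 = 1.5170


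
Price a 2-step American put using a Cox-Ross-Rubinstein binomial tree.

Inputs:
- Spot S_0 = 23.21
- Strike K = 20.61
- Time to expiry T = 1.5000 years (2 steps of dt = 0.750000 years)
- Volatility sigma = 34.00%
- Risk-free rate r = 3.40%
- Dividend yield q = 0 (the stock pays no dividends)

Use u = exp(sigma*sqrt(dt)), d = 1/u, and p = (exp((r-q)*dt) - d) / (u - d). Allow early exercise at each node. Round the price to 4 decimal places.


Answer: Price = V(0,0) = 2.0622

Derivation:
dt = T/N = 0.750000
u = exp(sigma*sqrt(dt)) = 1.342386; d = 1/u = 0.744942
p = (exp((r-q)*dt) - d) / (u - d) = 0.470146
Discount per step: exp(-r*dt) = 0.974822
Stock lattice S(k, i) with i counting down-moves:
  k=0: S(0,0) = 23.2100
  k=1: S(1,0) = 31.1568; S(1,1) = 17.2901
  k=2: S(2,0) = 41.8244; S(2,1) = 23.2100; S(2,2) = 12.8801
Terminal payoffs V(N, i) = max(K - S_T, 0):
  V(2,0) = 0.000000; V(2,1) = 0.000000; V(2,2) = 7.729868
Backward induction: V(k, i) = exp(-r*dt) * [p * V(k+1, i) + (1-p) * V(k+1, i+1)]; then take max(V_cont, immediate exercise) for American.
  V(1,0) = exp(-r*dt) * [p*0.000000 + (1-p)*0.000000] = 0.000000; exercise = 0.000000; V(1,0) = max -> 0.000000
  V(1,1) = exp(-r*dt) * [p*0.000000 + (1-p)*7.729868] = 3.992583; exercise = 3.319891; V(1,1) = max -> 3.992583
  V(0,0) = exp(-r*dt) * [p*0.000000 + (1-p)*3.992583] = 2.062224; exercise = 0.000000; V(0,0) = max -> 2.062224


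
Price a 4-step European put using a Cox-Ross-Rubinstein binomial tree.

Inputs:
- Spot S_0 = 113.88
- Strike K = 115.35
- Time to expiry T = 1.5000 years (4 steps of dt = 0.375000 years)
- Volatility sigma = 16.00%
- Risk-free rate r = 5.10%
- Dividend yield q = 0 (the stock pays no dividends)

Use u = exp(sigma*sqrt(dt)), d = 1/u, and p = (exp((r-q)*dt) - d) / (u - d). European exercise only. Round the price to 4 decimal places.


dt = T/N = 0.375000
u = exp(sigma*sqrt(dt)) = 1.102940; d = 1/u = 0.906667
p = (exp((r-q)*dt) - d) / (u - d) = 0.573903
Discount per step: exp(-r*dt) = 0.981057
Stock lattice S(k, i) with i counting down-moves:
  k=0: S(0,0) = 113.8800
  k=1: S(1,0) = 125.6028; S(1,1) = 103.2513
  k=2: S(2,0) = 138.5324; S(2,1) = 113.8800; S(2,2) = 93.6146
  k=3: S(3,0) = 152.7930; S(3,1) = 125.6028; S(3,2) = 103.2513; S(3,3) = 84.8773
  k=4: S(4,0) = 168.5215; S(4,1) = 138.5324; S(4,2) = 113.8800; S(4,3) = 93.6146; S(4,4) = 76.9555
Terminal payoffs V(N, i) = max(K - S_T, 0):
  V(4,0) = 0.000000; V(4,1) = 0.000000; V(4,2) = 1.470000; V(4,3) = 21.735425; V(4,4) = 38.394533
Backward induction: V(k, i) = exp(-r*dt) * [p * V(k+1, i) + (1-p) * V(k+1, i+1)].
  V(3,0) = exp(-r*dt) * [p*0.000000 + (1-p)*0.000000] = 0.000000
  V(3,1) = exp(-r*dt) * [p*0.000000 + (1-p)*1.470000] = 0.614497
  V(3,2) = exp(-r*dt) * [p*1.470000 + (1-p)*21.735425] = 9.913608
  V(3,3) = exp(-r*dt) * [p*21.735425 + (1-p)*38.394533] = 28.287609
  V(2,0) = exp(-r*dt) * [p*0.000000 + (1-p)*0.614497] = 0.256875
  V(2,1) = exp(-r*dt) * [p*0.614497 + (1-p)*9.913608] = 4.490118
  V(2,2) = exp(-r*dt) * [p*9.913608 + (1-p)*28.287609] = 17.406604
  V(1,0) = exp(-r*dt) * [p*0.256875 + (1-p)*4.490118] = 2.021610
  V(1,1) = exp(-r*dt) * [p*4.490118 + (1-p)*17.406604] = 9.804475
  V(0,0) = exp(-r*dt) * [p*2.021610 + (1-p)*9.804475] = 5.236747

Answer: Price = V(0,0) = 5.2367


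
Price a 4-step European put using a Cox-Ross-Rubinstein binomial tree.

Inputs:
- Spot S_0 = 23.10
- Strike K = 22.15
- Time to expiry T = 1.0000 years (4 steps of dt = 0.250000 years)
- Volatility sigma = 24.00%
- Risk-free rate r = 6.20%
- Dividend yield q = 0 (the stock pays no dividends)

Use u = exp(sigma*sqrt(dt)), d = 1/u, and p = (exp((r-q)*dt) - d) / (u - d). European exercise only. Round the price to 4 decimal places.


Answer: Price = V(0,0) = 1.1501

Derivation:
dt = T/N = 0.250000
u = exp(sigma*sqrt(dt)) = 1.127497; d = 1/u = 0.886920
p = (exp((r-q)*dt) - d) / (u - d) = 0.534966
Discount per step: exp(-r*dt) = 0.984620
Stock lattice S(k, i) with i counting down-moves:
  k=0: S(0,0) = 23.1000
  k=1: S(1,0) = 26.0452; S(1,1) = 20.4879
  k=2: S(2,0) = 29.3659; S(2,1) = 23.1000; S(2,2) = 18.1711
  k=3: S(3,0) = 33.1099; S(3,1) = 26.0452; S(3,2) = 20.4879; S(3,3) = 16.1163
  k=4: S(4,0) = 37.3313; S(4,1) = 29.3659; S(4,2) = 23.1000; S(4,3) = 18.1711; S(4,4) = 14.2939
Terminal payoffs V(N, i) = max(K - S_T, 0):
  V(4,0) = 0.000000; V(4,1) = 0.000000; V(4,2) = 0.000000; V(4,3) = 3.978896; V(4,4) = 7.856104
Backward induction: V(k, i) = exp(-r*dt) * [p * V(k+1, i) + (1-p) * V(k+1, i+1)].
  V(3,0) = exp(-r*dt) * [p*0.000000 + (1-p)*0.000000] = 0.000000
  V(3,1) = exp(-r*dt) * [p*0.000000 + (1-p)*0.000000] = 0.000000
  V(3,2) = exp(-r*dt) * [p*0.000000 + (1-p)*3.978896] = 1.821861
  V(3,3) = exp(-r*dt) * [p*3.978896 + (1-p)*7.856104] = 5.692999
  V(2,0) = exp(-r*dt) * [p*0.000000 + (1-p)*0.000000] = 0.000000
  V(2,1) = exp(-r*dt) * [p*0.000000 + (1-p)*1.821861] = 0.834196
  V(2,2) = exp(-r*dt) * [p*1.821861 + (1-p)*5.692999] = 3.566361
  V(1,0) = exp(-r*dt) * [p*0.000000 + (1-p)*0.834196] = 0.381963
  V(1,1) = exp(-r*dt) * [p*0.834196 + (1-p)*3.566361] = 2.072372
  V(0,0) = exp(-r*dt) * [p*0.381963 + (1-p)*2.072372] = 1.150094
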